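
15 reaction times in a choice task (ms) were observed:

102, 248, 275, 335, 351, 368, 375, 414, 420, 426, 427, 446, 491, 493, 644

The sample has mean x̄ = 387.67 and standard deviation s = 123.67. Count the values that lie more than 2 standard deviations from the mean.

Cutoffs: x̄ ± 2s = [140.33, 635.01].
Outside the cutoffs: 102, 644.

2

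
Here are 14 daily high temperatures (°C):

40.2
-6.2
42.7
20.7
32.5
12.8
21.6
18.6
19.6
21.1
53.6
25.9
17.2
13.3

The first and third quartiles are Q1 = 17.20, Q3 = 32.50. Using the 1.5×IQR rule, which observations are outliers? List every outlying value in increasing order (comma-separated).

-6.2

IQR = Q3 − Q1 = 32.50 − 17.20 = 15.30.
Lower fence = Q1 − 1.5·IQR = 17.20 − 22.95 = -5.75.
Upper fence = Q3 + 1.5·IQR = 32.50 + 22.95 = 55.45.
-6.2 < -5.75 → outlier.
All remaining values lie within [-5.75, 55.45].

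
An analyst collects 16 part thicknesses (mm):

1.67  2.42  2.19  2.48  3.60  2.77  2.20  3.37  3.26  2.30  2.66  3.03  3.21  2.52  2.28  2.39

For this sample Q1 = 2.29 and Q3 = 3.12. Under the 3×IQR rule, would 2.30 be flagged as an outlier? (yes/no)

no

IQR = Q3 − Q1 = 3.12 − 2.29 = 0.83.
Lower fence = Q1 − 3·IQR = 2.29 − 2.49 = -0.20.
Upper fence = Q3 + 3·IQR = 3.12 + 2.49 = 5.61.
2.30 lies within [-0.20, 5.61].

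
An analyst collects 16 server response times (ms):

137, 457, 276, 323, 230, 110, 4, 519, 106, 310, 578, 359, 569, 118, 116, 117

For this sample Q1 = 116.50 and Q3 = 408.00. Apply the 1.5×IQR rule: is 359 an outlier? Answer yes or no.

no

IQR = Q3 − Q1 = 408.00 − 116.50 = 291.50.
Lower fence = Q1 − 1.5·IQR = 116.50 − 437.25 = -320.75.
Upper fence = Q3 + 1.5·IQR = 408.00 + 437.25 = 845.25.
359 lies within [-320.75, 845.25].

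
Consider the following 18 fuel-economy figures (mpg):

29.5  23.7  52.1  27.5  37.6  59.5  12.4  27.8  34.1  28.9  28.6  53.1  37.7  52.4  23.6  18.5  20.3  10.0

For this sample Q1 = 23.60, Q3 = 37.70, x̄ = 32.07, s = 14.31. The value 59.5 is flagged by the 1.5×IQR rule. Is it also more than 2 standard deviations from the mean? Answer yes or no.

z = (59.5 − 32.07) / 14.31 = 1.92.
|z| = 1.92 ≤ 2.

no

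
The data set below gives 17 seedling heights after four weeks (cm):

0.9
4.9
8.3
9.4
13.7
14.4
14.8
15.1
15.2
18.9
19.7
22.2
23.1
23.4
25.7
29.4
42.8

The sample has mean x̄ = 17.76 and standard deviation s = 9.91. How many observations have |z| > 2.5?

Cutoffs: x̄ ± 2.5s = [-7.015, 42.535].
Outside the cutoffs: 42.8.

1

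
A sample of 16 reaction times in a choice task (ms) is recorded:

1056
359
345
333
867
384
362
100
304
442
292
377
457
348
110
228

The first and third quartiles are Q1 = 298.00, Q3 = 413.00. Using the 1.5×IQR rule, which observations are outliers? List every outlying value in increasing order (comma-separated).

IQR = Q3 − Q1 = 413.00 − 298.00 = 115.00.
Lower fence = Q1 − 1.5·IQR = 298.00 − 172.50 = 125.50.
Upper fence = Q3 + 1.5·IQR = 413.00 + 172.50 = 585.50.
100 < 125.50 → outlier.
110 < 125.50 → outlier.
867 > 585.50 → outlier.
1056 > 585.50 → outlier.
All remaining values lie within [125.50, 585.50].

100, 110, 867, 1056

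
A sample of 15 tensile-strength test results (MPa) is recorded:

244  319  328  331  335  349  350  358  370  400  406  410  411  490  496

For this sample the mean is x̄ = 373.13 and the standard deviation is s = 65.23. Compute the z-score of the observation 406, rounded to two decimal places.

0.50

z = (406 − 373.13) / 65.23 = 0.50.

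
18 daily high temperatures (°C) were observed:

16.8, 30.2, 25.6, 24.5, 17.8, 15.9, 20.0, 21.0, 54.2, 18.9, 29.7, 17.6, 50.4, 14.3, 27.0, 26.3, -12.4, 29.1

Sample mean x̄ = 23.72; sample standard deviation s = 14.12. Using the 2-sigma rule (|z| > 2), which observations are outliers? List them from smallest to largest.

-12.4, 54.2

Cutoffs at x̄ ± 2s: 23.72 ± 2·14.12 = [-4.52, 51.96].
-12.4: z = -2.56, |z| > 2 → outlier.
54.2: z = 2.16, |z| > 2 → outlier.
Every other value lies within [-4.52, 51.96].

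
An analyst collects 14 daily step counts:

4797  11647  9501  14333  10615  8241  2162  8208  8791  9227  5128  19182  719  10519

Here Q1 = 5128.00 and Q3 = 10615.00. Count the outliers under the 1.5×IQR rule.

1

IQR = 5487.00; fences at 5128.00 − 8230.50 = -3102.50 and 10615.00 + 8230.50 = 18845.50.
Outside the cutoffs: 19182.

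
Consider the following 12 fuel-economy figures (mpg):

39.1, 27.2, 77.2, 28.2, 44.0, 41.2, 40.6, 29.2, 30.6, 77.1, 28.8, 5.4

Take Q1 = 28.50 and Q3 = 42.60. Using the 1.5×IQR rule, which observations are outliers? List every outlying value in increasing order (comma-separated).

5.4, 77.1, 77.2

IQR = Q3 − Q1 = 42.60 − 28.50 = 14.10.
Lower fence = Q1 − 1.5·IQR = 28.50 − 21.15 = 7.35.
Upper fence = Q3 + 1.5·IQR = 42.60 + 21.15 = 63.75.
5.4 < 7.35 → outlier.
77.1 > 63.75 → outlier.
77.2 > 63.75 → outlier.
All remaining values lie within [7.35, 63.75].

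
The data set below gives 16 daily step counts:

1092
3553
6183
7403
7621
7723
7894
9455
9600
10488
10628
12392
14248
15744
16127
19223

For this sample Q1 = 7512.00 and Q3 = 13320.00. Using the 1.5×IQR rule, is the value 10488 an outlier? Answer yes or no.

no

IQR = Q3 − Q1 = 13320.00 − 7512.00 = 5808.00.
Lower fence = Q1 − 1.5·IQR = 7512.00 − 8712.00 = -1200.00.
Upper fence = Q3 + 1.5·IQR = 13320.00 + 8712.00 = 22032.00.
10488 lies within [-1200.00, 22032.00].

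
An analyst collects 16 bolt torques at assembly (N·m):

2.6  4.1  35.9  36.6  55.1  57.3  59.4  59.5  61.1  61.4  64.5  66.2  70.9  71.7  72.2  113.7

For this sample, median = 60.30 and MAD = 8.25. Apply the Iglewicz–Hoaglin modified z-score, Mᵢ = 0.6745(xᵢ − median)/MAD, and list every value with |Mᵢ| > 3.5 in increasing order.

|Mᵢ| > 3.5 ⇔ |xᵢ − 60.30| > 3.5·8.25/0.6745 = 42.81.
So outliers lie outside [17.49, 103.11].
2.6: M = -4.72 → outlier.
4.1: M = -4.59 → outlier.
113.7: M = 4.37 → outlier.

2.6, 4.1, 113.7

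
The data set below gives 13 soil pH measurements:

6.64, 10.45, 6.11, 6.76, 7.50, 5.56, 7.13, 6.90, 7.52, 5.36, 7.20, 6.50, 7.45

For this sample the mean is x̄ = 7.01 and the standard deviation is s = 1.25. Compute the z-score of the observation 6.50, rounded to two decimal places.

-0.41

z = (6.50 − 7.01) / 1.25 = -0.41.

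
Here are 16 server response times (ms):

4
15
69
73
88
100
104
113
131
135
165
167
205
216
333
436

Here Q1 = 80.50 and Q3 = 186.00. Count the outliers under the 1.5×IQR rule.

IQR = 105.50; fences at 80.50 − 158.25 = -77.75 and 186.00 + 158.25 = 344.25.
Outside the cutoffs: 436.

1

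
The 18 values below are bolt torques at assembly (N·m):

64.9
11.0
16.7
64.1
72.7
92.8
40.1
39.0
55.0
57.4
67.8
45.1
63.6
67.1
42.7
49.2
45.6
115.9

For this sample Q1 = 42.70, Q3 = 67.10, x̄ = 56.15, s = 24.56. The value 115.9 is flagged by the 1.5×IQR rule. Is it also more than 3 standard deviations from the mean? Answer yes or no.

z = (115.9 − 56.15) / 24.56 = 2.43.
|z| = 2.43 ≤ 3.

no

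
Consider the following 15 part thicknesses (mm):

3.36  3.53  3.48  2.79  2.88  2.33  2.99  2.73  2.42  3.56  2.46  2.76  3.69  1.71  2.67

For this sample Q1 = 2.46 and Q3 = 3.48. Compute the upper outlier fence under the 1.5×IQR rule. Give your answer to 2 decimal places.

5.01

IQR = Q3 − Q1 = 3.48 − 2.46 = 1.02.
Lower fence = Q1 − 1.5·IQR = 2.46 − 1.53 = 0.93.
Upper fence = Q3 + 1.5·IQR = 3.48 + 1.53 = 5.01.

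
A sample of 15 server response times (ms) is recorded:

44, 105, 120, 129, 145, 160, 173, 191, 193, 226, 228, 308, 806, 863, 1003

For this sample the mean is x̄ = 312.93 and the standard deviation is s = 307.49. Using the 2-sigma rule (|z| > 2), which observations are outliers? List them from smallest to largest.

1003

Cutoffs at x̄ ± 2s: 312.93 ± 2·307.49 = [-302.05, 927.91].
1003: z = 2.24, |z| > 2 → outlier.
Every other value lies within [-302.05, 927.91].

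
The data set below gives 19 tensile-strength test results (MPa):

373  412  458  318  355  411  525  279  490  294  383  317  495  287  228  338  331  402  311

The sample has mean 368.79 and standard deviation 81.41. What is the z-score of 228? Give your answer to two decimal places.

-1.73

z = (228 − 368.79) / 81.41 = -1.73.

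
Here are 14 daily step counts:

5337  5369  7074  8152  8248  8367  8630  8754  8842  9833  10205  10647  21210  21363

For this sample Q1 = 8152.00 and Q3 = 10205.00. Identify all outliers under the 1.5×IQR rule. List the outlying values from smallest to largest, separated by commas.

IQR = Q3 − Q1 = 10205.00 − 8152.00 = 2053.00.
Lower fence = Q1 − 1.5·IQR = 8152.00 − 3079.50 = 5072.50.
Upper fence = Q3 + 1.5·IQR = 10205.00 + 3079.50 = 13284.50.
21210 > 13284.50 → outlier.
21363 > 13284.50 → outlier.
All remaining values lie within [5072.50, 13284.50].

21210, 21363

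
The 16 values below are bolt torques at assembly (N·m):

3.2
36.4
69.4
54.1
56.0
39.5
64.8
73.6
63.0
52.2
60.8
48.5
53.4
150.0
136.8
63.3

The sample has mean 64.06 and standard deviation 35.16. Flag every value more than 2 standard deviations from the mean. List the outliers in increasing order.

Cutoffs at x̄ ± 2s: 64.06 ± 2·35.16 = [-6.26, 134.38].
136.8: z = 2.07, |z| > 2 → outlier.
150.0: z = 2.44, |z| > 2 → outlier.
Every other value lies within [-6.26, 134.38].

136.8, 150.0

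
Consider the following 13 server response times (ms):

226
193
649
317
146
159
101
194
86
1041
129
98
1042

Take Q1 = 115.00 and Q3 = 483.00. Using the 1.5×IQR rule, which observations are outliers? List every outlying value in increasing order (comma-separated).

1041, 1042

IQR = Q3 − Q1 = 483.00 − 115.00 = 368.00.
Lower fence = Q1 − 1.5·IQR = 115.00 − 552.00 = -437.00.
Upper fence = Q3 + 1.5·IQR = 483.00 + 552.00 = 1035.00.
1041 > 1035.00 → outlier.
1042 > 1035.00 → outlier.
All remaining values lie within [-437.00, 1035.00].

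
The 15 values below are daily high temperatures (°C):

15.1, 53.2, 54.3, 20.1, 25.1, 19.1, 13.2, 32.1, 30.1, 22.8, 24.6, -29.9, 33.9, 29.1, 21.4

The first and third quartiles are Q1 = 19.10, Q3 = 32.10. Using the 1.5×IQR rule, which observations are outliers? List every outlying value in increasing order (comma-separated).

-29.9, 53.2, 54.3

IQR = Q3 − Q1 = 32.10 − 19.10 = 13.00.
Lower fence = Q1 − 1.5·IQR = 19.10 − 19.50 = -0.40.
Upper fence = Q3 + 1.5·IQR = 32.10 + 19.50 = 51.60.
-29.9 < -0.40 → outlier.
53.2 > 51.60 → outlier.
54.3 > 51.60 → outlier.
All remaining values lie within [-0.40, 51.60].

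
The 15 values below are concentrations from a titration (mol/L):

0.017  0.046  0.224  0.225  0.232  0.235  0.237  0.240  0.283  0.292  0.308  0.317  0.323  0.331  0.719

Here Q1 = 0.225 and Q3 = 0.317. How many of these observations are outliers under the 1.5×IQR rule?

3

IQR = 0.092; fences at 0.225 − 0.138 = 0.087 and 0.317 + 0.138 = 0.455.
Outside the cutoffs: 0.017, 0.046, 0.719.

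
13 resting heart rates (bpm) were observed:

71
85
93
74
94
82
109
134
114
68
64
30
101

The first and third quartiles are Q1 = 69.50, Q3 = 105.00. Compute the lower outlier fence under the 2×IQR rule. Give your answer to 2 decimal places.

-1.50

IQR = Q3 − Q1 = 105.00 − 69.50 = 35.50.
Lower fence = Q1 − 2·IQR = 69.50 − 71.00 = -1.50.
Upper fence = Q3 + 2·IQR = 105.00 + 71.00 = 176.00.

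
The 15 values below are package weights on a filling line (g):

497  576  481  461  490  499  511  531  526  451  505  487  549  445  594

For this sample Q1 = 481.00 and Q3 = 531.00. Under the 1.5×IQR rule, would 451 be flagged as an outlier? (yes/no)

IQR = Q3 − Q1 = 531.00 − 481.00 = 50.00.
Lower fence = Q1 − 1.5·IQR = 481.00 − 75.00 = 406.00.
Upper fence = Q3 + 1.5·IQR = 531.00 + 75.00 = 606.00.
451 lies within [406.00, 606.00].

no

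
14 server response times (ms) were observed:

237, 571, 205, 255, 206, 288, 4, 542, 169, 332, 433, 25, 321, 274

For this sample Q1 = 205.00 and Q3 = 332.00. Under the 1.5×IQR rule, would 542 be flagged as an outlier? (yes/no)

yes

IQR = Q3 − Q1 = 332.00 − 205.00 = 127.00.
Lower fence = Q1 − 1.5·IQR = 205.00 − 190.50 = 14.50.
Upper fence = Q3 + 1.5·IQR = 332.00 + 190.50 = 522.50.
542 lies above the upper fence.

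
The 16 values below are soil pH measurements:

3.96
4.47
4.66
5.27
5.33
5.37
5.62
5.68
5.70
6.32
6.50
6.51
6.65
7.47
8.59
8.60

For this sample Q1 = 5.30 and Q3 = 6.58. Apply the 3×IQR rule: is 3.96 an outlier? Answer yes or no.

no

IQR = Q3 − Q1 = 6.58 − 5.30 = 1.28.
Lower fence = Q1 − 3·IQR = 5.30 − 3.84 = 1.46.
Upper fence = Q3 + 3·IQR = 6.58 + 3.84 = 10.42.
3.96 lies within [1.46, 10.42].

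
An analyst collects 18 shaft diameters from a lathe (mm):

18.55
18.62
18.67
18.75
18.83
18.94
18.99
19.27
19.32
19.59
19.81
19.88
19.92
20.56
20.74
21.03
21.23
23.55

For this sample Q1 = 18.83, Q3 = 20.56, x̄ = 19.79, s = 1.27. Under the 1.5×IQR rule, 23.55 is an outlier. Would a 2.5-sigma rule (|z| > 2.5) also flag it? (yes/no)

z = (23.55 − 19.79) / 1.27 = 2.96.
|z| = 2.96 > 2.5.

yes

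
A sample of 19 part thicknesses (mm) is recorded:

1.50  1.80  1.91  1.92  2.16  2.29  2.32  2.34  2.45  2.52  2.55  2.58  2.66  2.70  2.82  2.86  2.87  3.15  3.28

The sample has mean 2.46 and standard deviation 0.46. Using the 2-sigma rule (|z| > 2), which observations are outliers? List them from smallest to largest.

1.50

Cutoffs at x̄ ± 2s: 2.46 ± 2·0.46 = [1.54, 3.38].
1.50: z = -2.09, |z| > 2 → outlier.
Every other value lies within [1.54, 3.38].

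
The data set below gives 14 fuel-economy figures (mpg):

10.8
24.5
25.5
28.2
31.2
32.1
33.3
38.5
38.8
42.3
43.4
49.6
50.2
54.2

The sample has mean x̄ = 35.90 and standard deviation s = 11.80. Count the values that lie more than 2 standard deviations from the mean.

1

Cutoffs: x̄ ± 2s = [12.30, 59.50].
Outside the cutoffs: 10.8.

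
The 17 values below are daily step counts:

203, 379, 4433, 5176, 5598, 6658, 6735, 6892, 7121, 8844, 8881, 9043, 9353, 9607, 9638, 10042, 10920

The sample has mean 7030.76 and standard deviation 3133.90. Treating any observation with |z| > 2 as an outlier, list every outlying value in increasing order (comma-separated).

203, 379

Cutoffs at x̄ ± 2s: 7030.76 ± 2·3133.90 = [762.96, 13298.56].
203: z = -2.18, |z| > 2 → outlier.
379: z = -2.12, |z| > 2 → outlier.
Every other value lies within [762.96, 13298.56].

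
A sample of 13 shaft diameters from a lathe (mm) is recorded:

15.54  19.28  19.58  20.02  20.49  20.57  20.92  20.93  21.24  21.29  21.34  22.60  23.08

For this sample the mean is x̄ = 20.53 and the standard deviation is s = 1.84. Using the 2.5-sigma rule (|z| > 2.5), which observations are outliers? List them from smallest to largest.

Cutoffs at x̄ ± 2.5s: 20.53 ± 2.5·1.84 = [15.93, 25.13].
15.54: z = -2.71, |z| > 2.5 → outlier.
Every other value lies within [15.93, 25.13].

15.54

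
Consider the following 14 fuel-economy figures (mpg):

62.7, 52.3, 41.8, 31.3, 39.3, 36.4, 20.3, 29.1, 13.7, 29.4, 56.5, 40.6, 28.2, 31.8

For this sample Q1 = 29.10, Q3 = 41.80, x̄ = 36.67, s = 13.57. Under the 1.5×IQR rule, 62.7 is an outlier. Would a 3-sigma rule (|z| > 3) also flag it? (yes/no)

z = (62.7 − 36.67) / 13.57 = 1.92.
|z| = 1.92 ≤ 3.

no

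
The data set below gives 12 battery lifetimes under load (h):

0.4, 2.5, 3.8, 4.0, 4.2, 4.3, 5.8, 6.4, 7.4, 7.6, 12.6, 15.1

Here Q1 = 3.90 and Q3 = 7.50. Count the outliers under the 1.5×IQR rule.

IQR = 3.60; fences at 3.90 − 5.40 = -1.50 and 7.50 + 5.40 = 12.90.
Outside the cutoffs: 15.1.

1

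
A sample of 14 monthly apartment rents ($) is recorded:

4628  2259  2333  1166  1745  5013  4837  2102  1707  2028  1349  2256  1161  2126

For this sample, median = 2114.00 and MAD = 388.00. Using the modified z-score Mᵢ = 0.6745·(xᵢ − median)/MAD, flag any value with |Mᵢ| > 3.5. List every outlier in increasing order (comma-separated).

4628, 4837, 5013

|Mᵢ| > 3.5 ⇔ |xᵢ − 2114.00| > 3.5·388.00/0.6745 = 2013.34.
So outliers lie outside [100.66, 4127.34].
4628: M = 4.37 → outlier.
4837: M = 4.73 → outlier.
5013: M = 5.04 → outlier.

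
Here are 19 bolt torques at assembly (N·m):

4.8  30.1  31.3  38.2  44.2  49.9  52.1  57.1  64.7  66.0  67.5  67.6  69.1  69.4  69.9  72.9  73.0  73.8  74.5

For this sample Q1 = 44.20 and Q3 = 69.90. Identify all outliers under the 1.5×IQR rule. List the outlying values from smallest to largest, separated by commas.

4.8

IQR = Q3 − Q1 = 69.90 − 44.20 = 25.70.
Lower fence = Q1 − 1.5·IQR = 44.20 − 38.55 = 5.65.
Upper fence = Q3 + 1.5·IQR = 69.90 + 38.55 = 108.45.
4.8 < 5.65 → outlier.
All remaining values lie within [5.65, 108.45].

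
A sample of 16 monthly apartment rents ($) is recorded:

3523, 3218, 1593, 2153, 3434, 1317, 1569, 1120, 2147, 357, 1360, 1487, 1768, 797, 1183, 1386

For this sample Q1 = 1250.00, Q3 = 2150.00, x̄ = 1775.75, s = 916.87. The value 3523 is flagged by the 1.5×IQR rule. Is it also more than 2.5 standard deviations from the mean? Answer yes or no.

no

z = (3523 − 1775.75) / 916.87 = 1.91.
|z| = 1.91 ≤ 2.5.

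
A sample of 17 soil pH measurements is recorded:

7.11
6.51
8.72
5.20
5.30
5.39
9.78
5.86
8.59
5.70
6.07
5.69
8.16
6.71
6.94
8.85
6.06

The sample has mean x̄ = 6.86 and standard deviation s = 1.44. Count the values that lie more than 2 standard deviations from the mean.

1

Cutoffs: x̄ ± 2s = [3.98, 9.74].
Outside the cutoffs: 9.78.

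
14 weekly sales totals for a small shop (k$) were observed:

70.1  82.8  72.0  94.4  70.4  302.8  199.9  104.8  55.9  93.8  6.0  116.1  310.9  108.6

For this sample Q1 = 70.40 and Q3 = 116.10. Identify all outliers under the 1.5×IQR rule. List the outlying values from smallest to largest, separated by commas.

199.9, 302.8, 310.9

IQR = Q3 − Q1 = 116.10 − 70.40 = 45.70.
Lower fence = Q1 − 1.5·IQR = 70.40 − 68.55 = 1.85.
Upper fence = Q3 + 1.5·IQR = 116.10 + 68.55 = 184.65.
199.9 > 184.65 → outlier.
302.8 > 184.65 → outlier.
310.9 > 184.65 → outlier.
All remaining values lie within [1.85, 184.65].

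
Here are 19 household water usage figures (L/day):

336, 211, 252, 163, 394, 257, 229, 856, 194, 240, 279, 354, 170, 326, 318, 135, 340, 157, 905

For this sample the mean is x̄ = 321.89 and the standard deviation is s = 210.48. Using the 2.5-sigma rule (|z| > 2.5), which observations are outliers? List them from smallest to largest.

856, 905

Cutoffs at x̄ ± 2.5s: 321.89 ± 2.5·210.48 = [-204.31, 848.09].
856: z = 2.54, |z| > 2.5 → outlier.
905: z = 2.77, |z| > 2.5 → outlier.
Every other value lies within [-204.31, 848.09].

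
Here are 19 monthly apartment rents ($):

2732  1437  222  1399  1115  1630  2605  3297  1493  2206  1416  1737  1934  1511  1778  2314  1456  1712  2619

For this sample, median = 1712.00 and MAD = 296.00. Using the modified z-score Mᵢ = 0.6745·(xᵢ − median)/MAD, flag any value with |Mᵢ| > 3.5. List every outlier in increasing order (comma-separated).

|Mᵢ| > 3.5 ⇔ |xᵢ − 1712.00| > 3.5·296.00/0.6745 = 1535.95.
So outliers lie outside [176.05, 3247.95].
3297: M = 3.61 → outlier.

3297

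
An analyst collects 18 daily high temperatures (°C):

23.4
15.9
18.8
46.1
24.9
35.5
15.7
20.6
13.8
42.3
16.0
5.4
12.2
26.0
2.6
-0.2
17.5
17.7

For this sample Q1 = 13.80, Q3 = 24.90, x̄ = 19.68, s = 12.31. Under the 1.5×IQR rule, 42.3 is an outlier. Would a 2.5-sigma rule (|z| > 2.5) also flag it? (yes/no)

no

z = (42.3 − 19.68) / 12.31 = 1.84.
|z| = 1.84 ≤ 2.5.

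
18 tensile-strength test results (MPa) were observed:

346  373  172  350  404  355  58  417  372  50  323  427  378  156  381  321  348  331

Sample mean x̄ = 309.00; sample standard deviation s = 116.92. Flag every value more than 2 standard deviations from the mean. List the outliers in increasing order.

50, 58

Cutoffs at x̄ ± 2s: 309.00 ± 2·116.92 = [75.16, 542.84].
50: z = -2.22, |z| > 2 → outlier.
58: z = -2.15, |z| > 2 → outlier.
Every other value lies within [75.16, 542.84].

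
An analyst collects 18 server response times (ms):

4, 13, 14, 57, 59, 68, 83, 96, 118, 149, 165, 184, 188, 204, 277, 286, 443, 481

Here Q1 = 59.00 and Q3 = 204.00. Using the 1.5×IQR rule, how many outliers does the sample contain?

2

IQR = 145.00; fences at 59.00 − 217.50 = -158.50 and 204.00 + 217.50 = 421.50.
Outside the cutoffs: 443, 481.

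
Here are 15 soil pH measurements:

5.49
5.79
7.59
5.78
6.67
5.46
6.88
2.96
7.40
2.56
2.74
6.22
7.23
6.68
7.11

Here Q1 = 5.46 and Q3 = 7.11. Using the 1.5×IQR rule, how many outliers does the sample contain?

IQR = 1.65; fences at 5.46 − 2.475 = 2.985 and 7.11 + 2.475 = 9.585.
Outside the cutoffs: 2.56, 2.74, 2.96.

3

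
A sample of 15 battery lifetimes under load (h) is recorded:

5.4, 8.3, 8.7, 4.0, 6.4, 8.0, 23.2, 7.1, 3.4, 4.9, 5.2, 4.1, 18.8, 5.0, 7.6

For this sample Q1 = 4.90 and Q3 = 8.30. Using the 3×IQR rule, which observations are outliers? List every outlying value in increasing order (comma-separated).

18.8, 23.2

IQR = Q3 − Q1 = 8.30 − 4.90 = 3.40.
Lower fence = Q1 − 3·IQR = 4.90 − 10.20 = -5.30.
Upper fence = Q3 + 3·IQR = 8.30 + 10.20 = 18.50.
18.8 > 18.50 → outlier.
23.2 > 18.50 → outlier.
All remaining values lie within [-5.30, 18.50].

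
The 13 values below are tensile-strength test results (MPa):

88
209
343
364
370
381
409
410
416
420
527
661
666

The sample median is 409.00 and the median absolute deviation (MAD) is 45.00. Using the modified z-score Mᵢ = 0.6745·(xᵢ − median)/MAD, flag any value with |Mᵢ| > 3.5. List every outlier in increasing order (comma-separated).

88, 661, 666

|Mᵢ| > 3.5 ⇔ |xᵢ − 409.00| > 3.5·45.00/0.6745 = 233.51.
So outliers lie outside [175.49, 642.51].
88: M = -4.81 → outlier.
661: M = 3.78 → outlier.
666: M = 3.85 → outlier.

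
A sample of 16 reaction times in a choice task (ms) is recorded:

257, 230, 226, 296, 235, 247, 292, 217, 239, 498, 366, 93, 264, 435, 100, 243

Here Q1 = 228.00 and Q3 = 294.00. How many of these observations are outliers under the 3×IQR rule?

IQR = 66.00; fences at 228.00 − 198.00 = 30.00 and 294.00 + 198.00 = 492.00.
Outside the cutoffs: 498.

1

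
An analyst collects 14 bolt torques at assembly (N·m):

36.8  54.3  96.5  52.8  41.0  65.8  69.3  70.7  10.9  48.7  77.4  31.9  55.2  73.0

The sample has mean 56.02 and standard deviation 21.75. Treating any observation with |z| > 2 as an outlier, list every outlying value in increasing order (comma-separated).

Cutoffs at x̄ ± 2s: 56.02 ± 2·21.75 = [12.52, 99.52].
10.9: z = -2.07, |z| > 2 → outlier.
Every other value lies within [12.52, 99.52].

10.9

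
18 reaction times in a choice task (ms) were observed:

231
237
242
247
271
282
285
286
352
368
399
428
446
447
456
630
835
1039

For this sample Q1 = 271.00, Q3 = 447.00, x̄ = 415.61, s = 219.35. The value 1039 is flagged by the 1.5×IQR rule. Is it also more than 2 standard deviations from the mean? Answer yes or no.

z = (1039 − 415.61) / 219.35 = 2.84.
|z| = 2.84 > 2.

yes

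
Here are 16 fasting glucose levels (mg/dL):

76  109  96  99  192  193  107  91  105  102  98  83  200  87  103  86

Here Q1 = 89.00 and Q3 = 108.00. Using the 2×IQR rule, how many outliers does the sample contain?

IQR = 19.00; fences at 89.00 − 38.00 = 51.00 and 108.00 + 38.00 = 146.00.
Outside the cutoffs: 192, 193, 200.

3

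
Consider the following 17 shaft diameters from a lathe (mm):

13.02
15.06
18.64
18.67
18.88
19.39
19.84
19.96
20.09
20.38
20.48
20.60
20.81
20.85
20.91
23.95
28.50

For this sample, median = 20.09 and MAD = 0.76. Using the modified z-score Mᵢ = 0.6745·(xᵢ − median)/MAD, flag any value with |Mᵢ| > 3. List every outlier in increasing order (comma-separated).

13.02, 15.06, 23.95, 28.50

|Mᵢ| > 3 ⇔ |xᵢ − 20.09| > 3·0.76/0.6745 = 3.38.
So outliers lie outside [16.71, 23.47].
13.02: M = -6.27 → outlier.
15.06: M = -4.46 → outlier.
23.95: M = 3.43 → outlier.
28.50: M = 7.46 → outlier.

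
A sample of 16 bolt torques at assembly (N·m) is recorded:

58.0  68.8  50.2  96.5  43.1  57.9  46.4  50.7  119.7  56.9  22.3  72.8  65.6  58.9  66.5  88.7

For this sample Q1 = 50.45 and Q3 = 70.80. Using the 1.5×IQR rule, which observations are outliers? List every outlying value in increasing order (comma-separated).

119.7

IQR = Q3 − Q1 = 70.80 − 50.45 = 20.35.
Lower fence = Q1 − 1.5·IQR = 50.45 − 30.525 = 19.925.
Upper fence = Q3 + 1.5·IQR = 70.80 + 30.525 = 101.325.
119.7 > 101.325 → outlier.
All remaining values lie within [19.925, 101.325].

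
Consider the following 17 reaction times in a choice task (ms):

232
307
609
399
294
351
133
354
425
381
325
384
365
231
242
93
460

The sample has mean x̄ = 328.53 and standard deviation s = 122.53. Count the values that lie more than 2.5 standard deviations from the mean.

Cutoffs: x̄ ± 2.5s = [22.205, 634.855].
Every value lies within the cutoffs.

0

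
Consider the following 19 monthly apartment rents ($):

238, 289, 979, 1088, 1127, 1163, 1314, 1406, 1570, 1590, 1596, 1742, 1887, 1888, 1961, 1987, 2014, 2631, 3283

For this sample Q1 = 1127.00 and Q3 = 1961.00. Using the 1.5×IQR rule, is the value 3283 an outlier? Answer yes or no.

yes

IQR = Q3 − Q1 = 1961.00 − 1127.00 = 834.00.
Lower fence = Q1 − 1.5·IQR = 1127.00 − 1251.00 = -124.00.
Upper fence = Q3 + 1.5·IQR = 1961.00 + 1251.00 = 3212.00.
3283 lies above the upper fence.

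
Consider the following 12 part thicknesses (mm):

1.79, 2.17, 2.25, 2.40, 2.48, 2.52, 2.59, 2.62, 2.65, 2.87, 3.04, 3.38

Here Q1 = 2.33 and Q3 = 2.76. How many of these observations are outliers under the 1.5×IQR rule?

IQR = 0.43; fences at 2.33 − 0.645 = 1.685 and 2.76 + 0.645 = 3.405.
Every value lies within the cutoffs.

0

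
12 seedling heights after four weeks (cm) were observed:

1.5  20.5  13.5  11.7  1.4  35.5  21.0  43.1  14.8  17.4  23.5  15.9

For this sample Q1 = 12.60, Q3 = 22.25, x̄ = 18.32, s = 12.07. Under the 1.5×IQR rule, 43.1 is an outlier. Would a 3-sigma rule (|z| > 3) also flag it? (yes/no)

no

z = (43.1 − 18.32) / 12.07 = 2.05.
|z| = 2.05 ≤ 3.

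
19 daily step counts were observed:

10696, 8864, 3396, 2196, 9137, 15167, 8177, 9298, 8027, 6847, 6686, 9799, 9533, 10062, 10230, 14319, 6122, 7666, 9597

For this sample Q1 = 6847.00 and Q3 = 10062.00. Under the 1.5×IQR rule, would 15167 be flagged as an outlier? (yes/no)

yes

IQR = Q3 − Q1 = 10062.00 − 6847.00 = 3215.00.
Lower fence = Q1 − 1.5·IQR = 6847.00 − 4822.50 = 2024.50.
Upper fence = Q3 + 1.5·IQR = 10062.00 + 4822.50 = 14884.50.
15167 lies above the upper fence.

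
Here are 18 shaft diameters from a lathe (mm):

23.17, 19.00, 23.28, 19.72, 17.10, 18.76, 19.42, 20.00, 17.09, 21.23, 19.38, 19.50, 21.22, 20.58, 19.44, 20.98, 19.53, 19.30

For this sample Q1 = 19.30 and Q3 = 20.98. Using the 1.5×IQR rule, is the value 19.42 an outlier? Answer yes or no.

IQR = Q3 − Q1 = 20.98 − 19.30 = 1.68.
Lower fence = Q1 − 1.5·IQR = 19.30 − 2.52 = 16.78.
Upper fence = Q3 + 1.5·IQR = 20.98 + 2.52 = 23.50.
19.42 lies within [16.78, 23.50].

no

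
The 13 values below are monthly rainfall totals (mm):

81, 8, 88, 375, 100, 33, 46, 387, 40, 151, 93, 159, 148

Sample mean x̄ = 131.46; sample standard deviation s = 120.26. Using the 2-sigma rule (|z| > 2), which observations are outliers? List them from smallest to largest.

Cutoffs at x̄ ± 2s: 131.46 ± 2·120.26 = [-109.06, 371.98].
375: z = 2.03, |z| > 2 → outlier.
387: z = 2.12, |z| > 2 → outlier.
Every other value lies within [-109.06, 371.98].

375, 387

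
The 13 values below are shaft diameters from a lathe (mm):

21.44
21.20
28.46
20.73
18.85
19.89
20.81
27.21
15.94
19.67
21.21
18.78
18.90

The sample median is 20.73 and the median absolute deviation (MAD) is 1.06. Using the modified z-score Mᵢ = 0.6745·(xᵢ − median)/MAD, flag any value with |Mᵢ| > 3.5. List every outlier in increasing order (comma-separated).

27.21, 28.46

|Mᵢ| > 3.5 ⇔ |xᵢ − 20.73| > 3.5·1.06/0.6745 = 5.50.
So outliers lie outside [15.23, 26.23].
27.21: M = 4.12 → outlier.
28.46: M = 4.92 → outlier.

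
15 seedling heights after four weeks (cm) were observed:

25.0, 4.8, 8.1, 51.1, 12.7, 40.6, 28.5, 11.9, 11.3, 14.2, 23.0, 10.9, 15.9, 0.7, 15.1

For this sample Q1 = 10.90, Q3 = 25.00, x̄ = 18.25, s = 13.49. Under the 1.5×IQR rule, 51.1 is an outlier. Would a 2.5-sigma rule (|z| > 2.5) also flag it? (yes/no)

z = (51.1 − 18.25) / 13.49 = 2.44.
|z| = 2.44 ≤ 2.5.

no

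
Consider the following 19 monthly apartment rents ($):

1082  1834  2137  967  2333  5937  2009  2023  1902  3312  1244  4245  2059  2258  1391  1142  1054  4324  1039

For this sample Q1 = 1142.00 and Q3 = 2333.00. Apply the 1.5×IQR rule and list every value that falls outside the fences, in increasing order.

4245, 4324, 5937

IQR = Q3 − Q1 = 2333.00 − 1142.00 = 1191.00.
Lower fence = Q1 − 1.5·IQR = 1142.00 − 1786.50 = -644.50.
Upper fence = Q3 + 1.5·IQR = 2333.00 + 1786.50 = 4119.50.
4245 > 4119.50 → outlier.
4324 > 4119.50 → outlier.
5937 > 4119.50 → outlier.
All remaining values lie within [-644.50, 4119.50].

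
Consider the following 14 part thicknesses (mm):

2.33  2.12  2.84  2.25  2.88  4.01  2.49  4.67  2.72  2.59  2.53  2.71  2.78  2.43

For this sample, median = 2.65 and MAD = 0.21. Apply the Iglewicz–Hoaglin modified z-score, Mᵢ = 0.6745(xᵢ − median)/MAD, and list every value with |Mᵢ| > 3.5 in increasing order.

|Mᵢ| > 3.5 ⇔ |xᵢ − 2.65| > 3.5·0.21/0.6745 = 1.09.
So outliers lie outside [1.56, 3.74].
4.01: M = 4.37 → outlier.
4.67: M = 6.49 → outlier.

4.01, 4.67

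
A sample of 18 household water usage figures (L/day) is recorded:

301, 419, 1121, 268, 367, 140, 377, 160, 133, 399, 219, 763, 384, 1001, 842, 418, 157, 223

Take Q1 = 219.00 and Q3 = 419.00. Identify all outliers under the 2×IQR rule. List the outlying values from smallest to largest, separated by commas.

IQR = Q3 − Q1 = 419.00 − 219.00 = 200.00.
Lower fence = Q1 − 2·IQR = 219.00 − 400.00 = -181.00.
Upper fence = Q3 + 2·IQR = 419.00 + 400.00 = 819.00.
842 > 819.00 → outlier.
1001 > 819.00 → outlier.
1121 > 819.00 → outlier.
All remaining values lie within [-181.00, 819.00].

842, 1001, 1121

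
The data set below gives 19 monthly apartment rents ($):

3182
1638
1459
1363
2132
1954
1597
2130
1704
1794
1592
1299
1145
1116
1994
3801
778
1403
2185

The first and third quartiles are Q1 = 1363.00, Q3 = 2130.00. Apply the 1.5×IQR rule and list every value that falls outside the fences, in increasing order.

IQR = Q3 − Q1 = 2130.00 − 1363.00 = 767.00.
Lower fence = Q1 − 1.5·IQR = 1363.00 − 1150.50 = 212.50.
Upper fence = Q3 + 1.5·IQR = 2130.00 + 1150.50 = 3280.50.
3801 > 3280.50 → outlier.
All remaining values lie within [212.50, 3280.50].

3801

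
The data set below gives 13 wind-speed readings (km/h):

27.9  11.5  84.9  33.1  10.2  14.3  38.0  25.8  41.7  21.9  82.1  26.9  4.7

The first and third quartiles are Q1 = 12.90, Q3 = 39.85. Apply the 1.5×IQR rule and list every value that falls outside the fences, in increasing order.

IQR = Q3 − Q1 = 39.85 − 12.90 = 26.95.
Lower fence = Q1 − 1.5·IQR = 12.90 − 40.425 = -27.525.
Upper fence = Q3 + 1.5·IQR = 39.85 + 40.425 = 80.275.
82.1 > 80.275 → outlier.
84.9 > 80.275 → outlier.
All remaining values lie within [-27.525, 80.275].

82.1, 84.9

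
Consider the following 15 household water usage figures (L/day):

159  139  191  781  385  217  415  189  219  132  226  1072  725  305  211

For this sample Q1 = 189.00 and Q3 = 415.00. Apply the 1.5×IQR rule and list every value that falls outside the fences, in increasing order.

781, 1072

IQR = Q3 − Q1 = 415.00 − 189.00 = 226.00.
Lower fence = Q1 − 1.5·IQR = 189.00 − 339.00 = -150.00.
Upper fence = Q3 + 1.5·IQR = 415.00 + 339.00 = 754.00.
781 > 754.00 → outlier.
1072 > 754.00 → outlier.
All remaining values lie within [-150.00, 754.00].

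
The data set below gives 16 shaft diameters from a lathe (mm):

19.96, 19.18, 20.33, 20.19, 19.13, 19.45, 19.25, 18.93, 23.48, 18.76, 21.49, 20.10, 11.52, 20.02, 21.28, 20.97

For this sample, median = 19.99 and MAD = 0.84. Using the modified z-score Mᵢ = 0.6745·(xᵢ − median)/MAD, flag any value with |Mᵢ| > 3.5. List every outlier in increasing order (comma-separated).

11.52

|Mᵢ| > 3.5 ⇔ |xᵢ − 19.99| > 3.5·0.84/0.6745 = 4.36.
So outliers lie outside [15.63, 24.35].
11.52: M = -6.80 → outlier.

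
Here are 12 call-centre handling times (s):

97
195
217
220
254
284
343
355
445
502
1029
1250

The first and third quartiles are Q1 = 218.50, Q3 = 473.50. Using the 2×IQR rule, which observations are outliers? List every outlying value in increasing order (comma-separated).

1029, 1250

IQR = Q3 − Q1 = 473.50 − 218.50 = 255.00.
Lower fence = Q1 − 2·IQR = 218.50 − 510.00 = -291.50.
Upper fence = Q3 + 2·IQR = 473.50 + 510.00 = 983.50.
1029 > 983.50 → outlier.
1250 > 983.50 → outlier.
All remaining values lie within [-291.50, 983.50].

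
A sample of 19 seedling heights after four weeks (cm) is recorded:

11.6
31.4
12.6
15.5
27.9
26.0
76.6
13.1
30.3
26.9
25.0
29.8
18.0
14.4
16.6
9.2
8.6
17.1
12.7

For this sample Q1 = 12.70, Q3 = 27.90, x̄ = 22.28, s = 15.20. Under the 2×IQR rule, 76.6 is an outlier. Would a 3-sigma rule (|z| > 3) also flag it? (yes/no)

yes

z = (76.6 − 22.28) / 15.20 = 3.57.
|z| = 3.57 > 3.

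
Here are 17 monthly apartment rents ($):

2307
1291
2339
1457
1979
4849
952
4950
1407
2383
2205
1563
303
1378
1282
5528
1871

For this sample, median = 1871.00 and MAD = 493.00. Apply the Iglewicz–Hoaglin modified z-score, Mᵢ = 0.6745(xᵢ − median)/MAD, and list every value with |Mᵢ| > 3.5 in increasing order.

|Mᵢ| > 3.5 ⇔ |xᵢ − 1871.00| > 3.5·493.00/0.6745 = 2558.19.
So outliers lie outside [-687.19, 4429.19].
4849: M = 4.07 → outlier.
4950: M = 4.21 → outlier.
5528: M = 5.00 → outlier.

4849, 4950, 5528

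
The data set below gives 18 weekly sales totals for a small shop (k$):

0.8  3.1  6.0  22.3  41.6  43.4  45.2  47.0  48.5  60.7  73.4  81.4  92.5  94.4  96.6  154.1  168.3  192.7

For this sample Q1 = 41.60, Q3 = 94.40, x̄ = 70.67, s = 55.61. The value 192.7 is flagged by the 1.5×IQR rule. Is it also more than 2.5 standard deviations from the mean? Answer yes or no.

no

z = (192.7 − 70.67) / 55.61 = 2.19.
|z| = 2.19 ≤ 2.5.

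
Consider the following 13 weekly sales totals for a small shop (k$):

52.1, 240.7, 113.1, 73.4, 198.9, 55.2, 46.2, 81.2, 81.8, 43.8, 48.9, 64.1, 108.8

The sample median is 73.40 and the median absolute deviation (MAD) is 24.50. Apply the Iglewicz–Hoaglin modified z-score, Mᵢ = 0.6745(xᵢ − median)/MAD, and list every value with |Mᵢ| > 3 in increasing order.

|Mᵢ| > 3 ⇔ |xᵢ − 73.40| > 3·24.50/0.6745 = 108.97.
So outliers lie outside [-35.57, 182.37].
198.9: M = 3.46 → outlier.
240.7: M = 4.61 → outlier.

198.9, 240.7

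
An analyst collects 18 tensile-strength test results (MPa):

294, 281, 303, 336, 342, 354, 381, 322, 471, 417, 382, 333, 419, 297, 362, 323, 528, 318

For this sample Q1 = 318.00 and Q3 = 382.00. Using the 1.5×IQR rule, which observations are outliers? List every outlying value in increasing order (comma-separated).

IQR = Q3 − Q1 = 382.00 − 318.00 = 64.00.
Lower fence = Q1 − 1.5·IQR = 318.00 − 96.00 = 222.00.
Upper fence = Q3 + 1.5·IQR = 382.00 + 96.00 = 478.00.
528 > 478.00 → outlier.
All remaining values lie within [222.00, 478.00].

528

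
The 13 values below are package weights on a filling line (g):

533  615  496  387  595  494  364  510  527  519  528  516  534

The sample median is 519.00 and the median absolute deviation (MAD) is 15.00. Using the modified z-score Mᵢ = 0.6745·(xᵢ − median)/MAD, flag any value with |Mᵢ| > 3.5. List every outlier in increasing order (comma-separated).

364, 387, 615

|Mᵢ| > 3.5 ⇔ |xᵢ − 519.00| > 3.5·15.00/0.6745 = 77.84.
So outliers lie outside [441.16, 596.84].
364: M = -6.97 → outlier.
387: M = -5.94 → outlier.
615: M = 4.32 → outlier.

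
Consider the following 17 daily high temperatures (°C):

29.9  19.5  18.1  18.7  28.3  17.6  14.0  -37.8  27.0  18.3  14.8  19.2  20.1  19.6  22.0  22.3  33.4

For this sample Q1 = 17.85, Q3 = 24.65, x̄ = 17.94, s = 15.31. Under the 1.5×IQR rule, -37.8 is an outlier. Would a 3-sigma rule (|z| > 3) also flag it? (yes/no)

yes

z = (-37.8 − 17.94) / 15.31 = -3.64.
|z| = 3.64 > 3.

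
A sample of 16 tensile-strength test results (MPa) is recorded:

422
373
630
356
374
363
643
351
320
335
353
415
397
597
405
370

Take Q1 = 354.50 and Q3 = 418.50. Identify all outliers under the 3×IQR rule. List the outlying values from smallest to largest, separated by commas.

IQR = Q3 − Q1 = 418.50 − 354.50 = 64.00.
Lower fence = Q1 − 3·IQR = 354.50 − 192.00 = 162.50.
Upper fence = Q3 + 3·IQR = 418.50 + 192.00 = 610.50.
630 > 610.50 → outlier.
643 > 610.50 → outlier.
All remaining values lie within [162.50, 610.50].

630, 643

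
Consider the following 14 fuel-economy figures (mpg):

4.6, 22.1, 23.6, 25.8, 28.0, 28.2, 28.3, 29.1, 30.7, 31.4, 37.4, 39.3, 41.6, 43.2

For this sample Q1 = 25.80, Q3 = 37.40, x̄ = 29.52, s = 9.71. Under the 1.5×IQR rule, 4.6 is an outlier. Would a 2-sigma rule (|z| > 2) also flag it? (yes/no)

z = (4.6 − 29.52) / 9.71 = -2.57.
|z| = 2.57 > 2.

yes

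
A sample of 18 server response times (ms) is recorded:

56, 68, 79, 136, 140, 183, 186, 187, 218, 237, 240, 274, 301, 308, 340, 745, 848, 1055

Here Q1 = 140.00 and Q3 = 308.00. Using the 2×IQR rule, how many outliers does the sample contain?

IQR = 168.00; fences at 140.00 − 336.00 = -196.00 and 308.00 + 336.00 = 644.00.
Outside the cutoffs: 745, 848, 1055.

3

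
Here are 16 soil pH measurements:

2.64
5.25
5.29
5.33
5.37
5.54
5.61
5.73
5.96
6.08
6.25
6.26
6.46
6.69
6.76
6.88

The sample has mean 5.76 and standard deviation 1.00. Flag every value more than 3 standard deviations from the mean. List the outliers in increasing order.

Cutoffs at x̄ ± 3s: 5.76 ± 3·1.00 = [2.76, 8.76].
2.64: z = -3.12, |z| > 3 → outlier.
Every other value lies within [2.76, 8.76].

2.64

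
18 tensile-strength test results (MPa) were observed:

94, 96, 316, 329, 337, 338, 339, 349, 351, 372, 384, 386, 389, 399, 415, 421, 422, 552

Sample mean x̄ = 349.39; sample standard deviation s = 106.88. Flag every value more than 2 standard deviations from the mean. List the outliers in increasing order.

Cutoffs at x̄ ± 2s: 349.39 ± 2·106.88 = [135.63, 563.15].
94: z = -2.39, |z| > 2 → outlier.
96: z = -2.37, |z| > 2 → outlier.
Every other value lies within [135.63, 563.15].

94, 96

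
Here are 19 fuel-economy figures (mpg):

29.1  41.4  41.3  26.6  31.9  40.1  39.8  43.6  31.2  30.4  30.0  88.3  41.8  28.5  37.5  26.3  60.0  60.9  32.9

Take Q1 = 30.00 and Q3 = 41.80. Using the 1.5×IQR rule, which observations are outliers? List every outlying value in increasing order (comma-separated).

60.0, 60.9, 88.3

IQR = Q3 − Q1 = 41.80 − 30.00 = 11.80.
Lower fence = Q1 − 1.5·IQR = 30.00 − 17.70 = 12.30.
Upper fence = Q3 + 1.5·IQR = 41.80 + 17.70 = 59.50.
60.0 > 59.50 → outlier.
60.9 > 59.50 → outlier.
88.3 > 59.50 → outlier.
All remaining values lie within [12.30, 59.50].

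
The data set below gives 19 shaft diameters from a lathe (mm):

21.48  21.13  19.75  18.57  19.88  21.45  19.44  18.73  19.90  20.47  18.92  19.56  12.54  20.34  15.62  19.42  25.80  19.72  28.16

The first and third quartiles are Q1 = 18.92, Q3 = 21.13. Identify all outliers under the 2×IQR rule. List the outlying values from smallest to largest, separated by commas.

IQR = Q3 − Q1 = 21.13 − 18.92 = 2.21.
Lower fence = Q1 − 2·IQR = 18.92 − 4.42 = 14.50.
Upper fence = Q3 + 2·IQR = 21.13 + 4.42 = 25.55.
12.54 < 14.50 → outlier.
25.80 > 25.55 → outlier.
28.16 > 25.55 → outlier.
All remaining values lie within [14.50, 25.55].

12.54, 25.80, 28.16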